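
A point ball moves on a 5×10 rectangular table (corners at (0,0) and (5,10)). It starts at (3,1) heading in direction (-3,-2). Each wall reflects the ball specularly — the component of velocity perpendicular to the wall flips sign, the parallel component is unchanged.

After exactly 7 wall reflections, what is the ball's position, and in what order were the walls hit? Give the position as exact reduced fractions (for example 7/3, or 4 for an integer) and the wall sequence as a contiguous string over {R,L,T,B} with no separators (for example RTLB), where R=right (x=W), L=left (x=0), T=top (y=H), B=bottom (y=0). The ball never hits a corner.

1. t=1/2 → B at (3/2,0); v=(-3,2)
2. t=1/2 → L at (0,1); v=(3,2)
3. t=5/3 → R at (5,13/3); v=(-3,2)
4. t=5/3 → L at (0,23/3); v=(3,2)
5. t=7/6 → T at (7/2,10); v=(3,-2)
6. t=1/2 → R at (5,9); v=(-3,-2)
7. t=5/3 → L at (0,17/3); v=(3,-2)

Final position: (0,17/3)
Wall sequence: BLRLTRL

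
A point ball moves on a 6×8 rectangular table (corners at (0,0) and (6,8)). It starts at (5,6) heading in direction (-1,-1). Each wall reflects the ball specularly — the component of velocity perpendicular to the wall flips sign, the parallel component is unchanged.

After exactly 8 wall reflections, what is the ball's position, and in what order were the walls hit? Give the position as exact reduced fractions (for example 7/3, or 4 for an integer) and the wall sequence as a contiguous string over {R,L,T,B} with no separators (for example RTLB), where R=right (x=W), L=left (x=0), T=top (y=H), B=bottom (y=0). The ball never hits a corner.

1. t=5 → L at (0,1); v=(1,-1)
2. t=1 → B at (1,0); v=(1,1)
3. t=5 → R at (6,5); v=(-1,1)
4. t=3 → T at (3,8); v=(-1,-1)
5. t=3 → L at (0,5); v=(1,-1)
6. t=5 → B at (5,0); v=(1,1)
7. t=1 → R at (6,1); v=(-1,1)
8. t=6 → L at (0,7); v=(1,1)

Final position: (0,7)
Wall sequence: LBRTLBRL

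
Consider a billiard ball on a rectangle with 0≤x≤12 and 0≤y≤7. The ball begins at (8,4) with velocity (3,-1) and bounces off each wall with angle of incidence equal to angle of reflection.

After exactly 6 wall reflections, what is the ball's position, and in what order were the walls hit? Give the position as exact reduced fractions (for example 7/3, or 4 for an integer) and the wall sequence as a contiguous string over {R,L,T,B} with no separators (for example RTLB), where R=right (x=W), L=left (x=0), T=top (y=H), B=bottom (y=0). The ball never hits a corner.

Final position: (0,14/3)
Wall sequence: RBLRTL

1. t=4/3 → R at (12,8/3); v=(-3,-1)
2. t=8/3 → B at (4,0); v=(-3,1)
3. t=4/3 → L at (0,4/3); v=(3,1)
4. t=4 → R at (12,16/3); v=(-3,1)
5. t=5/3 → T at (7,7); v=(-3,-1)
6. t=7/3 → L at (0,14/3); v=(3,-1)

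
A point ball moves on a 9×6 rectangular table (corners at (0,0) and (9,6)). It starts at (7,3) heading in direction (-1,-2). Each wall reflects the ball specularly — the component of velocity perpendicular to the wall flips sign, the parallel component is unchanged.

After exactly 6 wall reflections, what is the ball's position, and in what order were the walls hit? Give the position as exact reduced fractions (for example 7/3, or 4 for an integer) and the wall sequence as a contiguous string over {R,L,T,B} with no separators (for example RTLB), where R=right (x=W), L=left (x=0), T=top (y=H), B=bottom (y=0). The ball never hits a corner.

1. t=3/2 → B at (11/2,0); v=(-1,2)
2. t=3 → T at (5/2,6); v=(-1,-2)
3. t=5/2 → L at (0,1); v=(1,-2)
4. t=1/2 → B at (1/2,0); v=(1,2)
5. t=3 → T at (7/2,6); v=(1,-2)
6. t=3 → B at (13/2,0); v=(1,2)

Final position: (13/2,0)
Wall sequence: BTLBTB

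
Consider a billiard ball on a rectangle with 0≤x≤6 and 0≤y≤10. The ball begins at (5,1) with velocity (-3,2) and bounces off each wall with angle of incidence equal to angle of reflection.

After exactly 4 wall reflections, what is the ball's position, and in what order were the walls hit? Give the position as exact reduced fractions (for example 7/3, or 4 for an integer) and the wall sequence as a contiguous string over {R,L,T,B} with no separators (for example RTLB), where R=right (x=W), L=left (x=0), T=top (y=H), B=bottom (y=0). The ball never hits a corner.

Final position: (0,23/3)
Wall sequence: LRTL

1. t=5/3 → L at (0,13/3); v=(3,2)
2. t=2 → R at (6,25/3); v=(-3,2)
3. t=5/6 → T at (7/2,10); v=(-3,-2)
4. t=7/6 → L at (0,23/3); v=(3,-2)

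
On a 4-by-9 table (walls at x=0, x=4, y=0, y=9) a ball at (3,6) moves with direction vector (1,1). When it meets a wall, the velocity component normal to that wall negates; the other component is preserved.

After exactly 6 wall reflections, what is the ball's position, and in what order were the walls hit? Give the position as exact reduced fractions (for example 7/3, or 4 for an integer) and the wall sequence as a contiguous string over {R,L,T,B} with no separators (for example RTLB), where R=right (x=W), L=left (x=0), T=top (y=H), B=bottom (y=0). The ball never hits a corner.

1. t=1 → R at (4,7); v=(-1,1)
2. t=2 → T at (2,9); v=(-1,-1)
3. t=2 → L at (0,7); v=(1,-1)
4. t=4 → R at (4,3); v=(-1,-1)
5. t=3 → B at (1,0); v=(-1,1)
6. t=1 → L at (0,1); v=(1,1)

Final position: (0,1)
Wall sequence: RTLRBL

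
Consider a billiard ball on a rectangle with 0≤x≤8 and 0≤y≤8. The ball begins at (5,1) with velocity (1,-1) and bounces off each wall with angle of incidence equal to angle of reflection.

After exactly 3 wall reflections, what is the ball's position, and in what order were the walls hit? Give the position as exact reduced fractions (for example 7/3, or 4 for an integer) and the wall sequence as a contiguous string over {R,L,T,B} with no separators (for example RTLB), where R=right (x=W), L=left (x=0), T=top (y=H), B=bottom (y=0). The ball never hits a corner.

1. t=1 → B at (6,0); v=(1,1)
2. t=2 → R at (8,2); v=(-1,1)
3. t=6 → T at (2,8); v=(-1,-1)

Final position: (2,8)
Wall sequence: BRT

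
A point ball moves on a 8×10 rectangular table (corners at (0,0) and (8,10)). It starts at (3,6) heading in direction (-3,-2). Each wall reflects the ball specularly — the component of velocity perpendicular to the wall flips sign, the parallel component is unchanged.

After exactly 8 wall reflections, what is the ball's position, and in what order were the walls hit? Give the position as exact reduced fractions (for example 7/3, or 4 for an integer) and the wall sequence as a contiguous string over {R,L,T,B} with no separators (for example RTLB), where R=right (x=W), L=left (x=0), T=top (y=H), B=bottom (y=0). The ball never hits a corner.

1. t=1 → L at (0,4); v=(3,-2)
2. t=2 → B at (6,0); v=(3,2)
3. t=2/3 → R at (8,4/3); v=(-3,2)
4. t=8/3 → L at (0,20/3); v=(3,2)
5. t=5/3 → T at (5,10); v=(3,-2)
6. t=1 → R at (8,8); v=(-3,-2)
7. t=8/3 → L at (0,8/3); v=(3,-2)
8. t=4/3 → B at (4,0); v=(3,2)

Final position: (4,0)
Wall sequence: LBRLTRLB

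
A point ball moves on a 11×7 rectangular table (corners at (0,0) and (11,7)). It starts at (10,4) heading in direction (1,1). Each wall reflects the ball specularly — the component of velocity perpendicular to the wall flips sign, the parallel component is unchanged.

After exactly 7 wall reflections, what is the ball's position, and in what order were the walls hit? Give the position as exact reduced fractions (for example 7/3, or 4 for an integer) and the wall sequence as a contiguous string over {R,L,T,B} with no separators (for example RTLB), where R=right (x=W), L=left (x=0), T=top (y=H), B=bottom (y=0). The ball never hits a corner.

1. t=1 → R at (11,5); v=(-1,1)
2. t=2 → T at (9,7); v=(-1,-1)
3. t=7 → B at (2,0); v=(-1,1)
4. t=2 → L at (0,2); v=(1,1)
5. t=5 → T at (5,7); v=(1,-1)
6. t=6 → R at (11,1); v=(-1,-1)
7. t=1 → B at (10,0); v=(-1,1)

Final position: (10,0)
Wall sequence: RTBLTRB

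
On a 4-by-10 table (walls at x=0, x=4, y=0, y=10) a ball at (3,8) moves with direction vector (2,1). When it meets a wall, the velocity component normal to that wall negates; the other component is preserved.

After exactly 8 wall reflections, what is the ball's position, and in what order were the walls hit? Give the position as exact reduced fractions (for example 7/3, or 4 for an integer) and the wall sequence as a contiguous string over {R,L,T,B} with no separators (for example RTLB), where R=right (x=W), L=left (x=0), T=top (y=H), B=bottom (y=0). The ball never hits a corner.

Final position: (3,0)
Wall sequence: RTLRLRLB

1. t=1/2 → R at (4,17/2); v=(-2,1)
2. t=3/2 → T at (1,10); v=(-2,-1)
3. t=1/2 → L at (0,19/2); v=(2,-1)
4. t=2 → R at (4,15/2); v=(-2,-1)
5. t=2 → L at (0,11/2); v=(2,-1)
6. t=2 → R at (4,7/2); v=(-2,-1)
7. t=2 → L at (0,3/2); v=(2,-1)
8. t=3/2 → B at (3,0); v=(2,1)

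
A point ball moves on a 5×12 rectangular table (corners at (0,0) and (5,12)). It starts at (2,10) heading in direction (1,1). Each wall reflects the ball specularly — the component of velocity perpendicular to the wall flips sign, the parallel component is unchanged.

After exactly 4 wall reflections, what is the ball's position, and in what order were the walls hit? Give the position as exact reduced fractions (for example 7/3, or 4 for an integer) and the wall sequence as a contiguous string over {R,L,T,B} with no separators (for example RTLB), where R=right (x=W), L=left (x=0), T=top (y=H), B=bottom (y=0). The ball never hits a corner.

Final position: (5,1)
Wall sequence: TRLR

1. t=2 → T at (4,12); v=(1,-1)
2. t=1 → R at (5,11); v=(-1,-1)
3. t=5 → L at (0,6); v=(1,-1)
4. t=5 → R at (5,1); v=(-1,-1)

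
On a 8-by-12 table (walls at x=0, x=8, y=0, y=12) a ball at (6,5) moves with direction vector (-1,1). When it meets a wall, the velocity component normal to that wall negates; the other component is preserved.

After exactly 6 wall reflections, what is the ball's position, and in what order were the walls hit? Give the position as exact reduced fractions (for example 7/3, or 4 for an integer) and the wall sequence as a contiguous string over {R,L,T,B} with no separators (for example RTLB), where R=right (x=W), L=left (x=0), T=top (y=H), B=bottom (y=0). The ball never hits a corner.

1. t=6 → L at (0,11); v=(1,1)
2. t=1 → T at (1,12); v=(1,-1)
3. t=7 → R at (8,5); v=(-1,-1)
4. t=5 → B at (3,0); v=(-1,1)
5. t=3 → L at (0,3); v=(1,1)
6. t=8 → R at (8,11); v=(-1,1)

Final position: (8,11)
Wall sequence: LTRBLR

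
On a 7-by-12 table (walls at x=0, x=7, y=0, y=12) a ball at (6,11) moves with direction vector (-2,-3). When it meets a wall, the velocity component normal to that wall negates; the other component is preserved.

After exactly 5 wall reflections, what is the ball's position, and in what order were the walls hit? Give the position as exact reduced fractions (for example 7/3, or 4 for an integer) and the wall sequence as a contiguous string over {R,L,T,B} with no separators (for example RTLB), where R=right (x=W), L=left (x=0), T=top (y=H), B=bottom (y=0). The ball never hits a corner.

1. t=3 → L at (0,2); v=(2,-3)
2. t=2/3 → B at (4/3,0); v=(2,3)
3. t=17/6 → R at (7,17/2); v=(-2,3)
4. t=7/6 → T at (14/3,12); v=(-2,-3)
5. t=7/3 → L at (0,5); v=(2,-3)

Final position: (0,5)
Wall sequence: LBRTL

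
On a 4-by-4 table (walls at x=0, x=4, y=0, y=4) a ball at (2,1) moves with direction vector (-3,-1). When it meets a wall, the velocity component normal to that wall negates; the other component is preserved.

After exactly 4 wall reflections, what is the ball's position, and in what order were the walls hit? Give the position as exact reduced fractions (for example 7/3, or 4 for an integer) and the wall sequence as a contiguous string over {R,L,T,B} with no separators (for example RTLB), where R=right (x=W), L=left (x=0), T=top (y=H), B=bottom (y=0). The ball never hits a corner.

Final position: (0,7/3)
Wall sequence: LBRL

1. t=2/3 → L at (0,1/3); v=(3,-1)
2. t=1/3 → B at (1,0); v=(3,1)
3. t=1 → R at (4,1); v=(-3,1)
4. t=4/3 → L at (0,7/3); v=(3,1)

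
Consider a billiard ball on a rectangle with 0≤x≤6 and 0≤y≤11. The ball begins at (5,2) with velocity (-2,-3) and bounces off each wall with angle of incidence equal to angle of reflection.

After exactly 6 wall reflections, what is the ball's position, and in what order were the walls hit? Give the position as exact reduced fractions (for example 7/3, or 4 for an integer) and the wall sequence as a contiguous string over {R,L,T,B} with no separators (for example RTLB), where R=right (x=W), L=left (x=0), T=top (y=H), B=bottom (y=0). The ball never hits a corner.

Final position: (0,3/2)
Wall sequence: BLTRBL

1. t=2/3 → B at (11/3,0); v=(-2,3)
2. t=11/6 → L at (0,11/2); v=(2,3)
3. t=11/6 → T at (11/3,11); v=(2,-3)
4. t=7/6 → R at (6,15/2); v=(-2,-3)
5. t=5/2 → B at (1,0); v=(-2,3)
6. t=1/2 → L at (0,3/2); v=(2,3)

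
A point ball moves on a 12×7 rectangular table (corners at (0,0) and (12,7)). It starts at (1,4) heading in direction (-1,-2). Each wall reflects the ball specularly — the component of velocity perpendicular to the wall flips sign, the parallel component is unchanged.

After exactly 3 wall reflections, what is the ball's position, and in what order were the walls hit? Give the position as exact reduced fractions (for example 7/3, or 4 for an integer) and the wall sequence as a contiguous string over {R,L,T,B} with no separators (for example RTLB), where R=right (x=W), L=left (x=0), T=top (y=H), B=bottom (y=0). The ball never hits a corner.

Final position: (9/2,7)
Wall sequence: LBT

1. t=1 → L at (0,2); v=(1,-2)
2. t=1 → B at (1,0); v=(1,2)
3. t=7/2 → T at (9/2,7); v=(1,-2)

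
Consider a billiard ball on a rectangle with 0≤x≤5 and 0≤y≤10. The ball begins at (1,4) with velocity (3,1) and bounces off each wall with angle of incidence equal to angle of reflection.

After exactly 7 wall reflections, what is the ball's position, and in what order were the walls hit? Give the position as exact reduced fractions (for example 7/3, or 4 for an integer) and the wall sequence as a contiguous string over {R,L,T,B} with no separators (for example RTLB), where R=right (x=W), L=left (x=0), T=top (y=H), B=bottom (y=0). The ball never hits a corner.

1. t=4/3 → R at (5,16/3); v=(-3,1)
2. t=5/3 → L at (0,7); v=(3,1)
3. t=5/3 → R at (5,26/3); v=(-3,1)
4. t=4/3 → T at (1,10); v=(-3,-1)
5. t=1/3 → L at (0,29/3); v=(3,-1)
6. t=5/3 → R at (5,8); v=(-3,-1)
7. t=5/3 → L at (0,19/3); v=(3,-1)

Final position: (0,19/3)
Wall sequence: RLRTLRL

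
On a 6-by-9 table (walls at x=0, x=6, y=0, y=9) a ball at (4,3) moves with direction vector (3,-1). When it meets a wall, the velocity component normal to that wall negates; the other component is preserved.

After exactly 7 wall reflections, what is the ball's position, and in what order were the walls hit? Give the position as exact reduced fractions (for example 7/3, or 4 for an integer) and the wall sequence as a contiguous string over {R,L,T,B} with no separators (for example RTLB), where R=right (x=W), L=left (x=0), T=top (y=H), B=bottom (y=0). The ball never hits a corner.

Final position: (0,23/3)
Wall sequence: RLBRLRL

1. t=2/3 → R at (6,7/3); v=(-3,-1)
2. t=2 → L at (0,1/3); v=(3,-1)
3. t=1/3 → B at (1,0); v=(3,1)
4. t=5/3 → R at (6,5/3); v=(-3,1)
5. t=2 → L at (0,11/3); v=(3,1)
6. t=2 → R at (6,17/3); v=(-3,1)
7. t=2 → L at (0,23/3); v=(3,1)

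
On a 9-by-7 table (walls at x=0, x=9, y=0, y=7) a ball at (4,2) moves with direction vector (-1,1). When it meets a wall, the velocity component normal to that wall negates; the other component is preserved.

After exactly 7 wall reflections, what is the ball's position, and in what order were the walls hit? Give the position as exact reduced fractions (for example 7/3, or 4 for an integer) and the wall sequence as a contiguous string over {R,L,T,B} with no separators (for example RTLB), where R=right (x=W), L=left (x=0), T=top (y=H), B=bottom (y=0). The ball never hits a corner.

1. t=4 → L at (0,6); v=(1,1)
2. t=1 → T at (1,7); v=(1,-1)
3. t=7 → B at (8,0); v=(1,1)
4. t=1 → R at (9,1); v=(-1,1)
5. t=6 → T at (3,7); v=(-1,-1)
6. t=3 → L at (0,4); v=(1,-1)
7. t=4 → B at (4,0); v=(1,1)

Final position: (4,0)
Wall sequence: LTBRTLB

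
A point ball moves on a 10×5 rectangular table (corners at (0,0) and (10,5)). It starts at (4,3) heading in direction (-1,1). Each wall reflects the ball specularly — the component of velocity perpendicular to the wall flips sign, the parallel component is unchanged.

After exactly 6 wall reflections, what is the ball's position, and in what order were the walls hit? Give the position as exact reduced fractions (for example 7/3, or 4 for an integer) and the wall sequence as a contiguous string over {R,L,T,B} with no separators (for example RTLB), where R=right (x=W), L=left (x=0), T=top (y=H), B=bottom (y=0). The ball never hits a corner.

Final position: (7,0)
Wall sequence: TLBTRB

1. t=2 → T at (2,5); v=(-1,-1)
2. t=2 → L at (0,3); v=(1,-1)
3. t=3 → B at (3,0); v=(1,1)
4. t=5 → T at (8,5); v=(1,-1)
5. t=2 → R at (10,3); v=(-1,-1)
6. t=3 → B at (7,0); v=(-1,1)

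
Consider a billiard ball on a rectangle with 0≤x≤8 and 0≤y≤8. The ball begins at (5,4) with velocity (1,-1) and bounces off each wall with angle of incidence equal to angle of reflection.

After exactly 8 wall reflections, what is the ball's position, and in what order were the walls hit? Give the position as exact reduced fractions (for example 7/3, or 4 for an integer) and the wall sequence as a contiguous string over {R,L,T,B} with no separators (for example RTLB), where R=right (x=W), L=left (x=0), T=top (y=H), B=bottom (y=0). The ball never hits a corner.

Final position: (1,8)
Wall sequence: RBLTRBLT

1. t=3 → R at (8,1); v=(-1,-1)
2. t=1 → B at (7,0); v=(-1,1)
3. t=7 → L at (0,7); v=(1,1)
4. t=1 → T at (1,8); v=(1,-1)
5. t=7 → R at (8,1); v=(-1,-1)
6. t=1 → B at (7,0); v=(-1,1)
7. t=7 → L at (0,7); v=(1,1)
8. t=1 → T at (1,8); v=(1,-1)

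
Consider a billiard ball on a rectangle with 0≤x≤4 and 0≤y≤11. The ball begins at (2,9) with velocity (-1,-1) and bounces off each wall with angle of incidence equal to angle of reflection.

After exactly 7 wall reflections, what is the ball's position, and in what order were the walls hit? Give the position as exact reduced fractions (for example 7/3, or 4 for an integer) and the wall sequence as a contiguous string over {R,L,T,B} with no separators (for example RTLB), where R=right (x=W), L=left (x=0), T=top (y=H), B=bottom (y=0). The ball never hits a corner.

1. t=2 → L at (0,7); v=(1,-1)
2. t=4 → R at (4,3); v=(-1,-1)
3. t=3 → B at (1,0); v=(-1,1)
4. t=1 → L at (0,1); v=(1,1)
5. t=4 → R at (4,5); v=(-1,1)
6. t=4 → L at (0,9); v=(1,1)
7. t=2 → T at (2,11); v=(1,-1)

Final position: (2,11)
Wall sequence: LRBLRLT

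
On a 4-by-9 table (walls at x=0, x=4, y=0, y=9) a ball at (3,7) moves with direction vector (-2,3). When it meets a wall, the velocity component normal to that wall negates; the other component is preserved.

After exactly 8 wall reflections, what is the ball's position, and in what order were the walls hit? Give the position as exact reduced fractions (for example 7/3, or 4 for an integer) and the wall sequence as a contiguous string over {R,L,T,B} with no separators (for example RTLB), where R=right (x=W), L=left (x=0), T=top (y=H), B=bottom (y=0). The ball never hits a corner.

Final position: (0,1/2)
Wall sequence: TLRBLTRL

1. t=2/3 → T at (5/3,9); v=(-2,-3)
2. t=5/6 → L at (0,13/2); v=(2,-3)
3. t=2 → R at (4,1/2); v=(-2,-3)
4. t=1/6 → B at (11/3,0); v=(-2,3)
5. t=11/6 → L at (0,11/2); v=(2,3)
6. t=7/6 → T at (7/3,9); v=(2,-3)
7. t=5/6 → R at (4,13/2); v=(-2,-3)
8. t=2 → L at (0,1/2); v=(2,-3)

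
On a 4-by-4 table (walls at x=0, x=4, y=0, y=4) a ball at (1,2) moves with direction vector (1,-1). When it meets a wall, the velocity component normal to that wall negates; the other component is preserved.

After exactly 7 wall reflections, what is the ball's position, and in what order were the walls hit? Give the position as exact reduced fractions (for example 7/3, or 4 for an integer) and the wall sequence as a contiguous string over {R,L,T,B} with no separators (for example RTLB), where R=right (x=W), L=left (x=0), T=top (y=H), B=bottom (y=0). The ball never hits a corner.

1. t=2 → B at (3,0); v=(1,1)
2. t=1 → R at (4,1); v=(-1,1)
3. t=3 → T at (1,4); v=(-1,-1)
4. t=1 → L at (0,3); v=(1,-1)
5. t=3 → B at (3,0); v=(1,1)
6. t=1 → R at (4,1); v=(-1,1)
7. t=3 → T at (1,4); v=(-1,-1)

Final position: (1,4)
Wall sequence: BRTLBRT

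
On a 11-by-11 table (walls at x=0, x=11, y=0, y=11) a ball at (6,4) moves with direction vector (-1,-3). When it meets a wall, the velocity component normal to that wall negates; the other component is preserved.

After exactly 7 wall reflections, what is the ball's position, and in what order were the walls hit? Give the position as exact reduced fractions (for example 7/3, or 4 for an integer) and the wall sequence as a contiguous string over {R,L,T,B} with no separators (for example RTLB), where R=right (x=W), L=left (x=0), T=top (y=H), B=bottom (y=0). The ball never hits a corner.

Final position: (11,3)
Wall sequence: BTLBTBR

1. t=4/3 → B at (14/3,0); v=(-1,3)
2. t=11/3 → T at (1,11); v=(-1,-3)
3. t=1 → L at (0,8); v=(1,-3)
4. t=8/3 → B at (8/3,0); v=(1,3)
5. t=11/3 → T at (19/3,11); v=(1,-3)
6. t=11/3 → B at (10,0); v=(1,3)
7. t=1 → R at (11,3); v=(-1,3)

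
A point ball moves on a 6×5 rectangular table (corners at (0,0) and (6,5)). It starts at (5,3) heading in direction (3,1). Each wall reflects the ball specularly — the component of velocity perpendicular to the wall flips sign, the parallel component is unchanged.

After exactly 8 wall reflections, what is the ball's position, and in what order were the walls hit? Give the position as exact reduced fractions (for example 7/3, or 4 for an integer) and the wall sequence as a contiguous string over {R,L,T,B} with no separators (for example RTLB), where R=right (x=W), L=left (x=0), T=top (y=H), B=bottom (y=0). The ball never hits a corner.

Final position: (0,10/3)
Wall sequence: RTLRLBRL

1. t=1/3 → R at (6,10/3); v=(-3,1)
2. t=5/3 → T at (1,5); v=(-3,-1)
3. t=1/3 → L at (0,14/3); v=(3,-1)
4. t=2 → R at (6,8/3); v=(-3,-1)
5. t=2 → L at (0,2/3); v=(3,-1)
6. t=2/3 → B at (2,0); v=(3,1)
7. t=4/3 → R at (6,4/3); v=(-3,1)
8. t=2 → L at (0,10/3); v=(3,1)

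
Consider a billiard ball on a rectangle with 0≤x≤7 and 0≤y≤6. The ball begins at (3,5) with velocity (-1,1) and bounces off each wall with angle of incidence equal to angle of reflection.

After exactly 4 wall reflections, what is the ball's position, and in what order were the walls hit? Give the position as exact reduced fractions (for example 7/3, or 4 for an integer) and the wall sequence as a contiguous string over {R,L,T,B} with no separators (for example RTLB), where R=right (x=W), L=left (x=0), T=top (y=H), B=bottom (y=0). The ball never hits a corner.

Final position: (7,3)
Wall sequence: TLBR

1. t=1 → T at (2,6); v=(-1,-1)
2. t=2 → L at (0,4); v=(1,-1)
3. t=4 → B at (4,0); v=(1,1)
4. t=3 → R at (7,3); v=(-1,1)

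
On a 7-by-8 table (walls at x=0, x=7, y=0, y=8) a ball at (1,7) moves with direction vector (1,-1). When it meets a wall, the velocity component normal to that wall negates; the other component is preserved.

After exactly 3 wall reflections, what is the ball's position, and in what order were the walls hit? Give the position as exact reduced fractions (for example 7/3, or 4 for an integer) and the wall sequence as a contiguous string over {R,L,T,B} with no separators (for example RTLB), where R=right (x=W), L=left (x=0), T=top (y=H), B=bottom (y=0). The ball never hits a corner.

Final position: (0,6)
Wall sequence: RBL

1. t=6 → R at (7,1); v=(-1,-1)
2. t=1 → B at (6,0); v=(-1,1)
3. t=6 → L at (0,6); v=(1,1)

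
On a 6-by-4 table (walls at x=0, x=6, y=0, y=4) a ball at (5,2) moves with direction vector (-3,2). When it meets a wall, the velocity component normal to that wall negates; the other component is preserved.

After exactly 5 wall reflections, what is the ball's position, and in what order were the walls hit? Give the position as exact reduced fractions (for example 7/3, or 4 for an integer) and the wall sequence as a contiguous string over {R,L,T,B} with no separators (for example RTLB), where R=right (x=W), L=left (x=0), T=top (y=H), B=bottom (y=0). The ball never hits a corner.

Final position: (2,4)
Wall sequence: TLBRT

1. t=1 → T at (2,4); v=(-3,-2)
2. t=2/3 → L at (0,8/3); v=(3,-2)
3. t=4/3 → B at (4,0); v=(3,2)
4. t=2/3 → R at (6,4/3); v=(-3,2)
5. t=4/3 → T at (2,4); v=(-3,-2)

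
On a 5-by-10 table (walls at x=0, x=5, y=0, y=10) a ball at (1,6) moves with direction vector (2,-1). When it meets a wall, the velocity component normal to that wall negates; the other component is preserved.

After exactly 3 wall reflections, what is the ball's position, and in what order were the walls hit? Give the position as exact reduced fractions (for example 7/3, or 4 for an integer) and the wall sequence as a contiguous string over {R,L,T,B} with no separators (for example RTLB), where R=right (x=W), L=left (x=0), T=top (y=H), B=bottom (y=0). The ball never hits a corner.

1. t=2 → R at (5,4); v=(-2,-1)
2. t=5/2 → L at (0,3/2); v=(2,-1)
3. t=3/2 → B at (3,0); v=(2,1)

Final position: (3,0)
Wall sequence: RLB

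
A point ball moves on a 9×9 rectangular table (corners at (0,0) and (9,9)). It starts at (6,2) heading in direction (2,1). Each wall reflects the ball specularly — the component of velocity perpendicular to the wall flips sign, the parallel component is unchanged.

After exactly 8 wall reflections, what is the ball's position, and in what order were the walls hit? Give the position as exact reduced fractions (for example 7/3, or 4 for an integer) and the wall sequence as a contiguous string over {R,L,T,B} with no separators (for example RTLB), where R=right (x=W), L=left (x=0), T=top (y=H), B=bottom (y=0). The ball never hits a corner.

Final position: (0,8)
Wall sequence: RLTRLBRL

1. t=3/2 → R at (9,7/2); v=(-2,1)
2. t=9/2 → L at (0,8); v=(2,1)
3. t=1 → T at (2,9); v=(2,-1)
4. t=7/2 → R at (9,11/2); v=(-2,-1)
5. t=9/2 → L at (0,1); v=(2,-1)
6. t=1 → B at (2,0); v=(2,1)
7. t=7/2 → R at (9,7/2); v=(-2,1)
8. t=9/2 → L at (0,8); v=(2,1)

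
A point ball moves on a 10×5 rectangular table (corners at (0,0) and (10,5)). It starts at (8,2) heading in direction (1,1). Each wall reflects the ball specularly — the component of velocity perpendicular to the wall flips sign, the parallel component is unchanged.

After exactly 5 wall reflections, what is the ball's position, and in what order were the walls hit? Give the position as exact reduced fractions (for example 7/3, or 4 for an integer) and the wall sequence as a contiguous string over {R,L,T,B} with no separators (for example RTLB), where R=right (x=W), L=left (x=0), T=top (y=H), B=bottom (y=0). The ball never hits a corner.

1. t=2 → R at (10,4); v=(-1,1)
2. t=1 → T at (9,5); v=(-1,-1)
3. t=5 → B at (4,0); v=(-1,1)
4. t=4 → L at (0,4); v=(1,1)
5. t=1 → T at (1,5); v=(1,-1)

Final position: (1,5)
Wall sequence: RTBLT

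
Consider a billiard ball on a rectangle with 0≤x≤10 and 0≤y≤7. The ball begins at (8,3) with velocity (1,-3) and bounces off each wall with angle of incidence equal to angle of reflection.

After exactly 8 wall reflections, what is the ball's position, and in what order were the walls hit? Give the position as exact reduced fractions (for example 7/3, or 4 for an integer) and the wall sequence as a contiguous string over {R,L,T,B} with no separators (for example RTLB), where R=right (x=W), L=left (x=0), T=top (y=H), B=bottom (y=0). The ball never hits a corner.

1. t=1 → B at (9,0); v=(1,3)
2. t=1 → R at (10,3); v=(-1,3)
3. t=4/3 → T at (26/3,7); v=(-1,-3)
4. t=7/3 → B at (19/3,0); v=(-1,3)
5. t=7/3 → T at (4,7); v=(-1,-3)
6. t=7/3 → B at (5/3,0); v=(-1,3)
7. t=5/3 → L at (0,5); v=(1,3)
8. t=2/3 → T at (2/3,7); v=(1,-3)

Final position: (2/3,7)
Wall sequence: BRTBTBLT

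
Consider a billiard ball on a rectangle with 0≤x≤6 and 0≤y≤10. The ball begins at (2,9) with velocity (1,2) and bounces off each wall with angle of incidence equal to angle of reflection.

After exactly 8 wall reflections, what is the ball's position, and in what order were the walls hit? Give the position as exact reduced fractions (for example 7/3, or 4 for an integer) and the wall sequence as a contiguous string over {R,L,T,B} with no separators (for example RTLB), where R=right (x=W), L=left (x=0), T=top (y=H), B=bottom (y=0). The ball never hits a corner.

1. t=1/2 → T at (5/2,10); v=(1,-2)
2. t=7/2 → R at (6,3); v=(-1,-2)
3. t=3/2 → B at (9/2,0); v=(-1,2)
4. t=9/2 → L at (0,9); v=(1,2)
5. t=1/2 → T at (1/2,10); v=(1,-2)
6. t=5 → B at (11/2,0); v=(1,2)
7. t=1/2 → R at (6,1); v=(-1,2)
8. t=9/2 → T at (3/2,10); v=(-1,-2)

Final position: (3/2,10)
Wall sequence: TRBLTBRT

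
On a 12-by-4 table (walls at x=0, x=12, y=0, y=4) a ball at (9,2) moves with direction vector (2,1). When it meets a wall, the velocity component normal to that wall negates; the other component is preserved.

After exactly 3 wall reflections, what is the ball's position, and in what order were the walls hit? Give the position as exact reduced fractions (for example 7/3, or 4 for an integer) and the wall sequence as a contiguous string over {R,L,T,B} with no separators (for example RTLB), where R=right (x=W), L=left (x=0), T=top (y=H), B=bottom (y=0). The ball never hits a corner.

1. t=3/2 → R at (12,7/2); v=(-2,1)
2. t=1/2 → T at (11,4); v=(-2,-1)
3. t=4 → B at (3,0); v=(-2,1)

Final position: (3,0)
Wall sequence: RTB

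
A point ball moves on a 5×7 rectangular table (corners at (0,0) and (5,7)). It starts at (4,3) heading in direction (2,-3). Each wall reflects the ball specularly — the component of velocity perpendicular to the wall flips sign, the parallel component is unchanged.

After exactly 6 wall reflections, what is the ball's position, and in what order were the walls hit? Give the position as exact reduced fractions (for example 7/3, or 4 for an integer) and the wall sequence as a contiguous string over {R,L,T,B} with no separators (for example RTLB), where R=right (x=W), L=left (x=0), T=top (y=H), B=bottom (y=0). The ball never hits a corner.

Final position: (14/3,0)
Wall sequence: RBLTRB

1. t=1/2 → R at (5,3/2); v=(-2,-3)
2. t=1/2 → B at (4,0); v=(-2,3)
3. t=2 → L at (0,6); v=(2,3)
4. t=1/3 → T at (2/3,7); v=(2,-3)
5. t=13/6 → R at (5,1/2); v=(-2,-3)
6. t=1/6 → B at (14/3,0); v=(-2,3)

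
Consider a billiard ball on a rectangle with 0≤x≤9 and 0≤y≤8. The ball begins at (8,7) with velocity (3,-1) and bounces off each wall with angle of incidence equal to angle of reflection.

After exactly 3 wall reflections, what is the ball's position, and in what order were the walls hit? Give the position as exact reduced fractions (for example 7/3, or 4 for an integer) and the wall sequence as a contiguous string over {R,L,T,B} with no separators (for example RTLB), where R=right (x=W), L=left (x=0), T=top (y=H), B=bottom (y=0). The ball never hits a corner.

Final position: (9,2/3)
Wall sequence: RLR

1. t=1/3 → R at (9,20/3); v=(-3,-1)
2. t=3 → L at (0,11/3); v=(3,-1)
3. t=3 → R at (9,2/3); v=(-3,-1)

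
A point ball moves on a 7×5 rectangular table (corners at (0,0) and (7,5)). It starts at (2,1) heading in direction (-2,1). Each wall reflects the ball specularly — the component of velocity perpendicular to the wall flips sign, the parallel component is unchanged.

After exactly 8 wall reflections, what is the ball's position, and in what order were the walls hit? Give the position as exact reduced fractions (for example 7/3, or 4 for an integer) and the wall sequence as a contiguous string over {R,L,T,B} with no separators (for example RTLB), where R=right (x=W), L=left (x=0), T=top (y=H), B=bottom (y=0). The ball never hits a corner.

1. t=1 → L at (0,2); v=(2,1)
2. t=3 → T at (6,5); v=(2,-1)
3. t=1/2 → R at (7,9/2); v=(-2,-1)
4. t=7/2 → L at (0,1); v=(2,-1)
5. t=1 → B at (2,0); v=(2,1)
6. t=5/2 → R at (7,5/2); v=(-2,1)
7. t=5/2 → T at (2,5); v=(-2,-1)
8. t=1 → L at (0,4); v=(2,-1)

Final position: (0,4)
Wall sequence: LTRLBRTL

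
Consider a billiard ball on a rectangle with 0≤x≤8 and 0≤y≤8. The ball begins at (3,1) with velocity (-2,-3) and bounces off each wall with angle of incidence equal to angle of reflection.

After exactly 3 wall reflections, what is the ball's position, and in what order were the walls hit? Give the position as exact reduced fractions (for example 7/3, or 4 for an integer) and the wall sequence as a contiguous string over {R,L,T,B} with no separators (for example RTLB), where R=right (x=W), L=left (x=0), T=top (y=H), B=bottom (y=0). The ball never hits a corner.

1. t=1/3 → B at (7/3,0); v=(-2,3)
2. t=7/6 → L at (0,7/2); v=(2,3)
3. t=3/2 → T at (3,8); v=(2,-3)

Final position: (3,8)
Wall sequence: BLT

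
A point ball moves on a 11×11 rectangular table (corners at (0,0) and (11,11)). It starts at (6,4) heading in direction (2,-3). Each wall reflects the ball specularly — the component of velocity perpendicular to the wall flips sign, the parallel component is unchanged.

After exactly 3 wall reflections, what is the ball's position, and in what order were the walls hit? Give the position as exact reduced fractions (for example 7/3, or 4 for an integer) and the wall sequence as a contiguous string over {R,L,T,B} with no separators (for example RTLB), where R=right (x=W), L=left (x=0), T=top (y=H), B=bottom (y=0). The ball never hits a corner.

Final position: (6,11)
Wall sequence: BRT

1. t=4/3 → B at (26/3,0); v=(2,3)
2. t=7/6 → R at (11,7/2); v=(-2,3)
3. t=5/2 → T at (6,11); v=(-2,-3)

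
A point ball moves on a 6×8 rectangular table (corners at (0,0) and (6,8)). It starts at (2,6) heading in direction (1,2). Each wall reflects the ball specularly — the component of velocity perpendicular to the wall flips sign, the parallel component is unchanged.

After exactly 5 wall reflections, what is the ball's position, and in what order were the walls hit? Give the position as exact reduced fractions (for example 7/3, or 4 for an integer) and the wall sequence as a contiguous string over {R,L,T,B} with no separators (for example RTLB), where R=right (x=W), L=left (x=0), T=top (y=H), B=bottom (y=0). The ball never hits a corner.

1. t=1 → T at (3,8); v=(1,-2)
2. t=3 → R at (6,2); v=(-1,-2)
3. t=1 → B at (5,0); v=(-1,2)
4. t=4 → T at (1,8); v=(-1,-2)
5. t=1 → L at (0,6); v=(1,-2)

Final position: (0,6)
Wall sequence: TRBTL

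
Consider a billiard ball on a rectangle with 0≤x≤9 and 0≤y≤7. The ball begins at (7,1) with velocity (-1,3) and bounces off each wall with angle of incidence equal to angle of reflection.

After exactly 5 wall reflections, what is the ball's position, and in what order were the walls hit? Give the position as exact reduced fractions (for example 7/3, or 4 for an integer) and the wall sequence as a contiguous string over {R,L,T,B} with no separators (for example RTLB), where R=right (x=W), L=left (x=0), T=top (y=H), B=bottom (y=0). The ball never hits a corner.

1. t=2 → T at (5,7); v=(-1,-3)
2. t=7/3 → B at (8/3,0); v=(-1,3)
3. t=7/3 → T at (1/3,7); v=(-1,-3)
4. t=1/3 → L at (0,6); v=(1,-3)
5. t=2 → B at (2,0); v=(1,3)

Final position: (2,0)
Wall sequence: TBTLB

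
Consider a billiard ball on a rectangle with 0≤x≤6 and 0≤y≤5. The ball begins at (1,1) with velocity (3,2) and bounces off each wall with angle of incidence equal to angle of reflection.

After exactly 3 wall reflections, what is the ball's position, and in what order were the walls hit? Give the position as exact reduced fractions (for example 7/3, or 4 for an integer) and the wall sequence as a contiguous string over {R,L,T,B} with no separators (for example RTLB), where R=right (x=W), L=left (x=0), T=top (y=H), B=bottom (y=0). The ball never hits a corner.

Final position: (0,5/3)
Wall sequence: RTL

1. t=5/3 → R at (6,13/3); v=(-3,2)
2. t=1/3 → T at (5,5); v=(-3,-2)
3. t=5/3 → L at (0,5/3); v=(3,-2)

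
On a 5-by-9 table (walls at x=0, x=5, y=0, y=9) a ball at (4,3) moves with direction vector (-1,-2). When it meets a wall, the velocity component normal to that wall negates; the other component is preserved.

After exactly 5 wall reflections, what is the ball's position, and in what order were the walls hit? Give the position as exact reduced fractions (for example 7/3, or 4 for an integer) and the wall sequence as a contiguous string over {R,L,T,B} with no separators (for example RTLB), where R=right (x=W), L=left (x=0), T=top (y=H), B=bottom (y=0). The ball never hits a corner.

1. t=3/2 → B at (5/2,0); v=(-1,2)
2. t=5/2 → L at (0,5); v=(1,2)
3. t=2 → T at (2,9); v=(1,-2)
4. t=3 → R at (5,3); v=(-1,-2)
5. t=3/2 → B at (7/2,0); v=(-1,2)

Final position: (7/2,0)
Wall sequence: BLTRB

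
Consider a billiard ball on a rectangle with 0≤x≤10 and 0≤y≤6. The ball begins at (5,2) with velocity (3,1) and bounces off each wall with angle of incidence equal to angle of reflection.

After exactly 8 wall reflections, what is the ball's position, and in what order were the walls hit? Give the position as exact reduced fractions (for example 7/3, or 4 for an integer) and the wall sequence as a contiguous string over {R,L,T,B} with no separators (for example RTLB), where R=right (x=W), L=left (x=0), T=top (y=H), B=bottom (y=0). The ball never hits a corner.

1. t=5/3 → R at (10,11/3); v=(-3,1)
2. t=7/3 → T at (3,6); v=(-3,-1)
3. t=1 → L at (0,5); v=(3,-1)
4. t=10/3 → R at (10,5/3); v=(-3,-1)
5. t=5/3 → B at (5,0); v=(-3,1)
6. t=5/3 → L at (0,5/3); v=(3,1)
7. t=10/3 → R at (10,5); v=(-3,1)
8. t=1 → T at (7,6); v=(-3,-1)

Final position: (7,6)
Wall sequence: RTLRBLRT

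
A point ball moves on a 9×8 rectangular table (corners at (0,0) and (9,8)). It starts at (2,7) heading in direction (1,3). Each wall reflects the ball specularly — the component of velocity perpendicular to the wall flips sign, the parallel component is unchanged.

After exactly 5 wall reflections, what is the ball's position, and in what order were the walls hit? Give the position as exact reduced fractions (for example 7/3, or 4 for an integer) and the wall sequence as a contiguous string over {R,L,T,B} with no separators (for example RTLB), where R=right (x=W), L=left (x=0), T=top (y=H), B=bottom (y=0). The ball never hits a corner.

Final position: (23/3,0)
Wall sequence: TBTRB

1. t=1/3 → T at (7/3,8); v=(1,-3)
2. t=8/3 → B at (5,0); v=(1,3)
3. t=8/3 → T at (23/3,8); v=(1,-3)
4. t=4/3 → R at (9,4); v=(-1,-3)
5. t=4/3 → B at (23/3,0); v=(-1,3)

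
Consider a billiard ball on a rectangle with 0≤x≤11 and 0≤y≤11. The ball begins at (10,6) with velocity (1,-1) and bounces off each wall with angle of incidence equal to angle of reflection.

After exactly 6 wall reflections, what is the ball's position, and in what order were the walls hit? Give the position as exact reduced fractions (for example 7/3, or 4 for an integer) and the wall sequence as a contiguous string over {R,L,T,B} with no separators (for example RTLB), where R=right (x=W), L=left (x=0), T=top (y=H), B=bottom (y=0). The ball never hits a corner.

1. t=1 → R at (11,5); v=(-1,-1)
2. t=5 → B at (6,0); v=(-1,1)
3. t=6 → L at (0,6); v=(1,1)
4. t=5 → T at (5,11); v=(1,-1)
5. t=6 → R at (11,5); v=(-1,-1)
6. t=5 → B at (6,0); v=(-1,1)

Final position: (6,0)
Wall sequence: RBLTRB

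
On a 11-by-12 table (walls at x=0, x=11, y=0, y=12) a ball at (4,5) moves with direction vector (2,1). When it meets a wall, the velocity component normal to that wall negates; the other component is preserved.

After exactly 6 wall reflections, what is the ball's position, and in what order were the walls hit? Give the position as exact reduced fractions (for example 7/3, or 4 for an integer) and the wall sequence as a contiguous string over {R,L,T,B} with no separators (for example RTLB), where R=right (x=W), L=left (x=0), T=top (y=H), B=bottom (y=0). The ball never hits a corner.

1. t=7/2 → R at (11,17/2); v=(-2,1)
2. t=7/2 → T at (4,12); v=(-2,-1)
3. t=2 → L at (0,10); v=(2,-1)
4. t=11/2 → R at (11,9/2); v=(-2,-1)
5. t=9/2 → B at (2,0); v=(-2,1)
6. t=1 → L at (0,1); v=(2,1)

Final position: (0,1)
Wall sequence: RTLRBL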